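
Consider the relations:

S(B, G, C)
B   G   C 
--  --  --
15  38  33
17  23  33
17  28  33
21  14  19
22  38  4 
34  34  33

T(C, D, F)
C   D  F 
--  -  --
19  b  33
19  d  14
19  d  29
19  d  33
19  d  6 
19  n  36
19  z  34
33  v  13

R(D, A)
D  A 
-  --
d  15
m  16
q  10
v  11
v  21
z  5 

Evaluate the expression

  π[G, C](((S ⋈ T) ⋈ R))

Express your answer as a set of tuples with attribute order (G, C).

Joining S and T on C yields {(15, 38, 33, v, 13), (17, 23, 33, v, 13), (17, 28, 33, v, 13), (21, 14, 19, b, 33), (21, 14, 19, d, 14), (21, 14, 19, d, 29), (21, 14, 19, d, 33), (21, 14, 19, d, 6), (21, 14, 19, n, 36), (21, 14, 19, z, 34), (34, 34, 33, v, 13)}.
Joining (S ⋈ T) and R on D yields {(15, 38, 33, v, 13, 11), (15, 38, 33, v, 13, 21), (17, 23, 33, v, 13, 11), (17, 23, 33, v, 13, 21), (17, 28, 33, v, 13, 11), (17, 28, 33, v, 13, 21), (21, 14, 19, d, 14, 15), (21, 14, 19, d, 29, 15), (21, 14, 19, d, 33, 15), (21, 14, 19, d, 6, 15), (21, 14, 19, z, 34, 5), (34, 34, 33, v, 13, 11), (34, 34, 33, v, 13, 21)}.
π[G, C]: project onto (G, C) (8 duplicate(s) eliminated) → {(14, 19), (23, 33), (28, 33), (34, 33), (38, 33)}

{(14, 19), (23, 33), (28, 33), (34, 33), (38, 33)}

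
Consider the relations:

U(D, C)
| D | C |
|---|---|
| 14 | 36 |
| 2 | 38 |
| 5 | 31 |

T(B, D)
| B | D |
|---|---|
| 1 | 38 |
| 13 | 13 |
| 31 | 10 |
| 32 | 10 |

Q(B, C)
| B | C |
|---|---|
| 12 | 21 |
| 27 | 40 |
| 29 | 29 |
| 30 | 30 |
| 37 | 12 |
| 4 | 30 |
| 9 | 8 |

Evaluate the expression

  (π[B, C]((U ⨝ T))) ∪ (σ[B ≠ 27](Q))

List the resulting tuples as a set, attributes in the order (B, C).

Natural join on D: {}
π_{B, C} gives {}.
Selection B ≠ 27: {(12, 21), (29, 29), (30, 30), (37, 12), (4, 30), (9, 8)}
Taking the union: {(12, 21), (29, 29), (30, 30), (37, 12), (4, 30), (9, 8)}

{(12, 21), (29, 29), (30, 30), (37, 12), (4, 30), (9, 8)}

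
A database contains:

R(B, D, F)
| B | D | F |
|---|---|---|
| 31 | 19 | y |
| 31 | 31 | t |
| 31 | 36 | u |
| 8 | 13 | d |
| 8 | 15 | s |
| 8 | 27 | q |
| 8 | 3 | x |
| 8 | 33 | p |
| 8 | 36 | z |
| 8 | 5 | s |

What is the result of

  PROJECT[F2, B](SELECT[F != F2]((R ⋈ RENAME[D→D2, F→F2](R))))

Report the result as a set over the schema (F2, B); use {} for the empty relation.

{(d, 8), (p, 8), (q, 8), (s, 8), (t, 31), (u, 31), (x, 8), (y, 31), (z, 8)}

ρ[D→D2, F→F2]: schema becomes (B, D2, F2); tuples unchanged.
Joining R and RENAME[D→D2, F→F2](R) on B yields {(31, 19, y, 19, y), (31, 19, y, 31, t), (31, 19, y, 36, u), (31, 31, t, 19, y), (31, 31, t, 31, t), (31, 31, t, 36, u), (31, 36, u, 19, y), (31, 36, u, 31, t), (31, 36, u, 36, u), (8, 13, d, 13, d), (8, 13, d, 15, s), (8, 13, d, 27, q), (8, 13, d, 3, x), (8, 13, d, 33, p), (8, 13, d, 36, z), (8, 13, d, 5, s), (8, 15, s, 13, d), (8, 15, s, 15, s), (8, 15, s, 27, q), (8, 15, s, 3, x), (8, 15, s, 33, p), (8, 15, s, 36, z), (8, 15, s, 5, s), (8, 27, q, 13, d), (8, 27, q, 15, s), (8, 27, q, 27, q), (8, 27, q, 3, x), (8, 27, q, 33, p), (8, 27, q, 36, z), (8, 27, q, 5, s), (8, 3, x, 13, d), (8, 3, x, 15, s), (8, 3, x, 27, q), (8, 3, x, 3, x), (8, 3, x, 33, p), (8, 3, x, 36, z), (8, 3, x, 5, s), (8, 33, p, 13, d), (8, 33, p, 15, s), (8, 33, p, 27, q), (8, 33, p, 3, x), (8, 33, p, 33, p), (8, 33, p, 36, z), (8, 33, p, 5, s), (8, 36, z, 13, d), (8, 36, z, 15, s), (8, 36, z, 27, q), (8, 36, z, 3, x), (8, 36, z, 33, p), (8, 36, z, 36, z), (8, 36, z, 5, s), (8, 5, s, 13, d), (8, 5, s, 15, s), (8, 5, s, 27, q), (8, 5, s, 3, x), (8, 5, s, 33, p), (8, 5, s, 36, z), (8, 5, s, 5, s)}.
σ[F != F2]: keep tuples satisfying F != F2 → {(31, 19, y, 31, t), (31, 19, y, 36, u), (31, 31, t, 19, y), (31, 31, t, 36, u), (31, 36, u, 19, y), (31, 36, u, 31, t), (8, 13, d, 15, s), (8, 13, d, 27, q), (8, 13, d, 3, x), (8, 13, d, 33, p), (8, 13, d, 36, z), (8, 13, d, 5, s), (8, 15, s, 13, d), (8, 15, s, 27, q), (8, 15, s, 3, x), (8, 15, s, 33, p), (8, 15, s, 36, z), (8, 27, q, 13, d), (8, 27, q, 15, s), (8, 27, q, 3, x), (8, 27, q, 33, p), (8, 27, q, 36, z), (8, 27, q, 5, s), (8, 3, x, 13, d), (8, 3, x, 15, s), (8, 3, x, 27, q), (8, 3, x, 33, p), (8, 3, x, 36, z), (8, 3, x, 5, s), (8, 33, p, 13, d), (8, 33, p, 15, s), (8, 33, p, 27, q), (8, 33, p, 3, x), (8, 33, p, 36, z), (8, 33, p, 5, s), (8, 36, z, 13, d), (8, 36, z, 15, s), (8, 36, z, 27, q), (8, 36, z, 3, x), (8, 36, z, 33, p), (8, 36, z, 5, s), (8, 5, s, 13, d), (8, 5, s, 27, q), (8, 5, s, 3, x), (8, 5, s, 33, p), (8, 5, s, 36, z)}
π[F2, B]: project onto (F2, B) (37 duplicate(s) eliminated) → {(d, 8), (p, 8), (q, 8), (s, 8), (t, 31), (u, 31), (x, 8), (y, 31), (z, 8)}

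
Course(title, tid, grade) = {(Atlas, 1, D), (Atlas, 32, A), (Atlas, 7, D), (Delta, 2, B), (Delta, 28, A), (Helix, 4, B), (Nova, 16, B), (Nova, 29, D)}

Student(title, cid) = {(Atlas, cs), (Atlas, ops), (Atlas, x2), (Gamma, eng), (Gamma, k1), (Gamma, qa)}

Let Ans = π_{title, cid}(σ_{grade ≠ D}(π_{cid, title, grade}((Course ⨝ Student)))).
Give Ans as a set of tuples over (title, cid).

{(Atlas, cs), (Atlas, ops), (Atlas, x2)}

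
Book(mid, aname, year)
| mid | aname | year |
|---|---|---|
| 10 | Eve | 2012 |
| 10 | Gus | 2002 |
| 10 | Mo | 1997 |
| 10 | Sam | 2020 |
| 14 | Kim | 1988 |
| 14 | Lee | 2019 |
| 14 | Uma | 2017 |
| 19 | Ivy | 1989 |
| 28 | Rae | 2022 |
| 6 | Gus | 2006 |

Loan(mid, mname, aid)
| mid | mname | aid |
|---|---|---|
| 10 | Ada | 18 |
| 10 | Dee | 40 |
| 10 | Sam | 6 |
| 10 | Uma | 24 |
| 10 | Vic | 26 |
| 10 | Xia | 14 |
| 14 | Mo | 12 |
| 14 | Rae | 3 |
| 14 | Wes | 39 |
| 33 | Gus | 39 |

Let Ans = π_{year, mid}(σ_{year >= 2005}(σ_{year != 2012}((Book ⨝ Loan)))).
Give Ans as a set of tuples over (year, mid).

{(2017, 14), (2019, 14), (2020, 10)}

Natural join on mid: {(10, Eve, 2012, Ada, 18), (10, Eve, 2012, Dee, 40), (10, Eve, 2012, Sam, 6), (10, Eve, 2012, Uma, 24), (10, Eve, 2012, Vic, 26), (10, Eve, 2012, Xia, 14), (10, Gus, 2002, Ada, 18), (10, Gus, 2002, Dee, 40), (10, Gus, 2002, Sam, 6), (10, Gus, 2002, Uma, 24), (10, Gus, 2002, Vic, 26), (10, Gus, 2002, Xia, 14), (10, Mo, 1997, Ada, 18), (10, Mo, 1997, Dee, 40), (10, Mo, 1997, Sam, 6), (10, Mo, 1997, Uma, 24), (10, Mo, 1997, Vic, 26), (10, Mo, 1997, Xia, 14), (10, Sam, 2020, Ada, 18), (10, Sam, 2020, Dee, 40), (10, Sam, 2020, Sam, 6), (10, Sam, 2020, Uma, 24), (10, Sam, 2020, Vic, 26), (10, Sam, 2020, Xia, 14), (14, Kim, 1988, Mo, 12), (14, Kim, 1988, Rae, 3), (14, Kim, 1988, Wes, 39), (14, Lee, 2019, Mo, 12), (14, Lee, 2019, Rae, 3), (14, Lee, 2019, Wes, 39), (14, Uma, 2017, Mo, 12), (14, Uma, 2017, Rae, 3), (14, Uma, 2017, Wes, 39)}
σ[year != 2012]: keep tuples satisfying year != 2012 → {(10, Gus, 2002, Ada, 18), (10, Gus, 2002, Dee, 40), (10, Gus, 2002, Sam, 6), (10, Gus, 2002, Uma, 24), (10, Gus, 2002, Vic, 26), (10, Gus, 2002, Xia, 14), (10, Mo, 1997, Ada, 18), (10, Mo, 1997, Dee, 40), (10, Mo, 1997, Sam, 6), (10, Mo, 1997, Uma, 24), (10, Mo, 1997, Vic, 26), (10, Mo, 1997, Xia, 14), (10, Sam, 2020, Ada, 18), (10, Sam, 2020, Dee, 40), (10, Sam, 2020, Sam, 6), (10, Sam, 2020, Uma, 24), (10, Sam, 2020, Vic, 26), (10, Sam, 2020, Xia, 14), (14, Kim, 1988, Mo, 12), (14, Kim, 1988, Rae, 3), (14, Kim, 1988, Wes, 39), (14, Lee, 2019, Mo, 12), (14, Lee, 2019, Rae, 3), (14, Lee, 2019, Wes, 39), (14, Uma, 2017, Mo, 12), (14, Uma, 2017, Rae, 3), (14, Uma, 2017, Wes, 39)}
σ[year >= 2005]: keep tuples satisfying year >= 2005 → {(10, Sam, 2020, Ada, 18), (10, Sam, 2020, Dee, 40), (10, Sam, 2020, Sam, 6), (10, Sam, 2020, Uma, 24), (10, Sam, 2020, Vic, 26), (10, Sam, 2020, Xia, 14), (14, Lee, 2019, Mo, 12), (14, Lee, 2019, Rae, 3), (14, Lee, 2019, Wes, 39), (14, Uma, 2017, Mo, 12), (14, Uma, 2017, Rae, 3), (14, Uma, 2017, Wes, 39)}
π_{year, mid} gives {(2017, 14), (2019, 14), (2020, 10)} (9 duplicate(s) eliminated).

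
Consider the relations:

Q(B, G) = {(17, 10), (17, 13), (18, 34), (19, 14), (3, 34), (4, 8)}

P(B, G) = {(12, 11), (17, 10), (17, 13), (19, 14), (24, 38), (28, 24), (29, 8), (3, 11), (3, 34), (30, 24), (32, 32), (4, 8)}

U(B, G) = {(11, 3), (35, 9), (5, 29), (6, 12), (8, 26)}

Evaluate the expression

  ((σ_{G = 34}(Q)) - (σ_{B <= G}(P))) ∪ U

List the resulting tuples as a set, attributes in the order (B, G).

Apply σ_{G = 34}; surviving tuples: {(18, 34), (3, 34)}
Apply σ_{B <= G}; surviving tuples: {(24, 38), (3, 11), (3, 34), (32, 32), (4, 8)}
Set difference of the two operands is {(18, 34)}.
Set union of the two operands is {(11, 3), (18, 34), (35, 9), (5, 29), (6, 12), (8, 26)}.

{(11, 3), (18, 34), (35, 9), (5, 29), (6, 12), (8, 26)}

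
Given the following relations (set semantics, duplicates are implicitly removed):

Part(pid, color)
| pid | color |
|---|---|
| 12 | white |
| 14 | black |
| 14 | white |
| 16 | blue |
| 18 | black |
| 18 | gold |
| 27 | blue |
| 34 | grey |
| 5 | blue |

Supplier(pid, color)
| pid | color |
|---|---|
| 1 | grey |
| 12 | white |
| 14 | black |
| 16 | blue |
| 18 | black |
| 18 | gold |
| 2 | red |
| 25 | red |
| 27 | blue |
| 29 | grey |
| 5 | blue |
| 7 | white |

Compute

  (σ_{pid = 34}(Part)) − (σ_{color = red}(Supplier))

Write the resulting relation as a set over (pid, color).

σ[pid = 34]: keep tuples satisfying pid = 34 → {(34, grey)}
σ[color = red]: keep tuples satisfying color = red → {(2, red), (25, red)}
Set difference of the two operands is {(34, grey)}.

{(34, grey)}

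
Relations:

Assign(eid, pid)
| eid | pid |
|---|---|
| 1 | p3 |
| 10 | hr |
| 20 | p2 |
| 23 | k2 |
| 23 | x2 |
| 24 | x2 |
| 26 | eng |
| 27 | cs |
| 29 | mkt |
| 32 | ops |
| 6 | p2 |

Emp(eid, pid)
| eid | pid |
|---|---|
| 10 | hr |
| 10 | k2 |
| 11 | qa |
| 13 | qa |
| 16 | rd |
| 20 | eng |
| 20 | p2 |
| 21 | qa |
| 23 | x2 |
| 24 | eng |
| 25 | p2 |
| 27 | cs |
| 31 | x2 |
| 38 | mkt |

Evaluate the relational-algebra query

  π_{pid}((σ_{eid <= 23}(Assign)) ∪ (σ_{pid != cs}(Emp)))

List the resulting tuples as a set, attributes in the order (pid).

σ[eid <= 23]: keep tuples satisfying eid <= 23 → {(1, p3), (10, hr), (20, p2), (23, k2), (23, x2), (6, p2)}
σ[pid != cs]: keep tuples satisfying pid != cs → {(10, hr), (10, k2), (11, qa), (13, qa), (16, rd), (20, eng), (20, p2), (21, qa), (23, x2), (24, eng), (25, p2), (31, x2), (38, mkt)}
Union: {(1, p3), (10, hr), (20, p2), (23, k2), (23, x2), (6, p2)} with {(10, hr), (10, k2), (11, qa), (13, qa), (16, rd), (20, eng), (20, p2), (21, qa), (23, x2), (24, eng), (25, p2), (31, x2), (38, mkt)} → {(1, p3), (10, hr), (10, k2), (11, qa), (13, qa), (16, rd), (20, eng), (20, p2), (21, qa), (23, k2), (23, x2), (24, eng), (25, p2), (31, x2), (38, mkt), (6, p2)}
π_{pid} gives {eng, hr, k2, mkt, p2, p3, qa, rd, x2} (7 duplicate(s) eliminated).

{eng, hr, k2, mkt, p2, p3, qa, rd, x2}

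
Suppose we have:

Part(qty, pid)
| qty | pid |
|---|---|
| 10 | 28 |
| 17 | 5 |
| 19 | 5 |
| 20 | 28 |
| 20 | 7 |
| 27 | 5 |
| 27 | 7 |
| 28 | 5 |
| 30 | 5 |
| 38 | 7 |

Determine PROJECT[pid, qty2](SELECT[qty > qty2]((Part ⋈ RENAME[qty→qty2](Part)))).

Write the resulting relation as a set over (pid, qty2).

ρ[qty→qty2]: schema becomes (qty2, pid); tuples unchanged.
Part ⋈ RENAME[qty→qty2](Part) (natural join on pid): {(10, 28, 10), (10, 28, 20), (17, 5, 17), (17, 5, 19), (17, 5, 27), (17, 5, 28), (17, 5, 30), (19, 5, 17), (19, 5, 19), (19, 5, 27), (19, 5, 28), (19, 5, 30), (20, 28, 10), (20, 28, 20), (20, 7, 20), (20, 7, 27), (20, 7, 38), (27, 5, 17), (27, 5, 19), (27, 5, 27), (27, 5, 28), (27, 5, 30), (27, 7, 20), (27, 7, 27), (27, 7, 38), (28, 5, 17), (28, 5, 19), (28, 5, 27), (28, 5, 28), (28, 5, 30), (30, 5, 17), (30, 5, 19), (30, 5, 27), (30, 5, 28), (30, 5, 30), (38, 7, 20), (38, 7, 27), (38, 7, 38)}
Apply σ_{qty > qty2}; surviving tuples: {(19, 5, 17), (20, 28, 10), (27, 5, 17), (27, 5, 19), (27, 7, 20), (28, 5, 17), (28, 5, 19), (28, 5, 27), (30, 5, 17), (30, 5, 19), (30, 5, 27), (30, 5, 28), (38, 7, 20), (38, 7, 27)}
Projecting to pid, qty2 (7 duplicate(s) eliminated): {(28, 10), (5, 17), (5, 19), (5, 27), (5, 28), (7, 20), (7, 27)}

{(28, 10), (5, 17), (5, 19), (5, 27), (5, 28), (7, 20), (7, 27)}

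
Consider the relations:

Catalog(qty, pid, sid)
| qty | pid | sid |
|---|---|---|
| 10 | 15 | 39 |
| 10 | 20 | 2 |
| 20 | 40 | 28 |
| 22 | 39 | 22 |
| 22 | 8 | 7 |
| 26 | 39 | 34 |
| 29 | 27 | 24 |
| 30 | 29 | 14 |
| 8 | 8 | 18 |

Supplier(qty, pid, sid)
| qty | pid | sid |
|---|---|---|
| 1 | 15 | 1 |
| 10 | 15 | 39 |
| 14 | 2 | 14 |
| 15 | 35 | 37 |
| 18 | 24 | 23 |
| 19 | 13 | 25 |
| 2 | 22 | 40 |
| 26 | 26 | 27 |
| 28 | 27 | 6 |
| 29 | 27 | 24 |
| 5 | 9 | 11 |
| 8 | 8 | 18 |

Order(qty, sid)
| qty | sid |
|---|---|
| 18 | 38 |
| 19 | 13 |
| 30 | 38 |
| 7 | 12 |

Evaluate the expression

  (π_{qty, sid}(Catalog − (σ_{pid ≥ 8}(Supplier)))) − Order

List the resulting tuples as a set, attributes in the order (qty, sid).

{(10, 2), (20, 28), (22, 22), (22, 7), (26, 34), (30, 14)}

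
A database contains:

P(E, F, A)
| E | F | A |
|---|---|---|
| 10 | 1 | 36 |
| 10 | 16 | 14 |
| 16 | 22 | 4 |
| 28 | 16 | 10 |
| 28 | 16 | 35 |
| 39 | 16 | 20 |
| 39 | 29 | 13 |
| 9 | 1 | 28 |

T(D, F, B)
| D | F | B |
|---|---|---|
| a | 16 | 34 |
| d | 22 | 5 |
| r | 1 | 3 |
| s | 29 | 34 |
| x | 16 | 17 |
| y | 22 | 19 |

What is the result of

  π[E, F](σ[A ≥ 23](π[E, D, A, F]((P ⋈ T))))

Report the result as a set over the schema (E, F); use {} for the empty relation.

Natural join on F: {(10, 1, 36, r, 3), (10, 16, 14, a, 34), (10, 16, 14, x, 17), (16, 22, 4, d, 5), (16, 22, 4, y, 19), (28, 16, 10, a, 34), (28, 16, 10, x, 17), (28, 16, 35, a, 34), (28, 16, 35, x, 17), (39, 16, 20, a, 34), (39, 16, 20, x, 17), (39, 29, 13, s, 34), (9, 1, 28, r, 3)}
Keep only column(s) E, D, A, F: {(10, a, 14, 16), (10, r, 36, 1), (10, x, 14, 16), (16, d, 4, 22), (16, y, 4, 22), (28, a, 10, 16), (28, a, 35, 16), (28, x, 10, 16), (28, x, 35, 16), (39, a, 20, 16), (39, s, 13, 29), (39, x, 20, 16), (9, r, 28, 1)}
Apply σ_{A ≥ 23}; surviving tuples: {(10, r, 36, 1), (28, a, 35, 16), (28, x, 35, 16), (9, r, 28, 1)}
Keep only column(s) E, F (1 duplicate(s) eliminated): {(10, 1), (28, 16), (9, 1)}

{(10, 1), (28, 16), (9, 1)}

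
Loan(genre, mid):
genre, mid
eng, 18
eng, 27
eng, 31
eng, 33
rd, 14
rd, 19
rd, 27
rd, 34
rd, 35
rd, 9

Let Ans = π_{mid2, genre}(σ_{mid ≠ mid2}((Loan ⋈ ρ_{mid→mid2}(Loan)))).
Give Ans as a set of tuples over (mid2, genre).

{(14, rd), (18, eng), (19, rd), (27, eng), (27, rd), (31, eng), (33, eng), (34, rd), (35, rd), (9, rd)}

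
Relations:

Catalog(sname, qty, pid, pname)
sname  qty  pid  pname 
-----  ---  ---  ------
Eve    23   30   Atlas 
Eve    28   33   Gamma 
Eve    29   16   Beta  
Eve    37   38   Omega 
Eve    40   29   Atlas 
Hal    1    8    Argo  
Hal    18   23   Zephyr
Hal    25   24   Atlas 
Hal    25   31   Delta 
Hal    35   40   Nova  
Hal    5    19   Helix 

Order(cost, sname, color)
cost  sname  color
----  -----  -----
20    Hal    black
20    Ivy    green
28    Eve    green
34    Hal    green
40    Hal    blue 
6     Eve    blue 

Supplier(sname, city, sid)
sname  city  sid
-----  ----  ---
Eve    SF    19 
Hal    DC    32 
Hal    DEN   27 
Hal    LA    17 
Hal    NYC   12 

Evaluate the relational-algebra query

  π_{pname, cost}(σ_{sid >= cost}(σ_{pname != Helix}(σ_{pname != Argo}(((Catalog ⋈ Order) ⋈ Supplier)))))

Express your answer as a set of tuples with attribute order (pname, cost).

{(Atlas, 20), (Atlas, 6), (Beta, 6), (Delta, 20), (Gamma, 6), (Nova, 20), (Omega, 6), (Zephyr, 20)}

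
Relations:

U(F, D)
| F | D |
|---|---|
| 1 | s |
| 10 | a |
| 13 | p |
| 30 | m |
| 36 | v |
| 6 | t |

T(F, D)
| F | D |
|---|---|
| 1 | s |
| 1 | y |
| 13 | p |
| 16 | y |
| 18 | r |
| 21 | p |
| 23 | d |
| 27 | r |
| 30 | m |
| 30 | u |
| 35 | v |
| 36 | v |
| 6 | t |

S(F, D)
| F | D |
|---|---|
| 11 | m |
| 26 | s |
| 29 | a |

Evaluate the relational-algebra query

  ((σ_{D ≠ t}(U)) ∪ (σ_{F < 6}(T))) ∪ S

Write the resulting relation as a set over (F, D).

{(1, s), (1, y), (10, a), (11, m), (13, p), (26, s), (29, a), (30, m), (36, v)}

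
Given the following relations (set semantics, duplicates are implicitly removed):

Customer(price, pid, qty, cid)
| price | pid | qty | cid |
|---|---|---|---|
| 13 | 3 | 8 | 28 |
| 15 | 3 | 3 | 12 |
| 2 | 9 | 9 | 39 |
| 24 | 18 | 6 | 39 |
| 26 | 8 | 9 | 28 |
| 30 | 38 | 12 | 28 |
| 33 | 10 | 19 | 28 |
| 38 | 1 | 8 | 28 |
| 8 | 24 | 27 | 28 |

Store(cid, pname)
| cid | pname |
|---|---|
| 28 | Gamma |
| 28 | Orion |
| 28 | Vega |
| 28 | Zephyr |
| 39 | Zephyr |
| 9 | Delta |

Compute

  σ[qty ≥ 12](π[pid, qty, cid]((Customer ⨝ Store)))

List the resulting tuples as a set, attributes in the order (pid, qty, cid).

{(10, 19, 28), (24, 27, 28), (38, 12, 28)}

Natural join on cid: {(13, 3, 8, 28, Gamma), (13, 3, 8, 28, Orion), (13, 3, 8, 28, Vega), (13, 3, 8, 28, Zephyr), (2, 9, 9, 39, Zephyr), (24, 18, 6, 39, Zephyr), (26, 8, 9, 28, Gamma), (26, 8, 9, 28, Orion), (26, 8, 9, 28, Vega), (26, 8, 9, 28, Zephyr), (30, 38, 12, 28, Gamma), (30, 38, 12, 28, Orion), (30, 38, 12, 28, Vega), (30, 38, 12, 28, Zephyr), (33, 10, 19, 28, Gamma), (33, 10, 19, 28, Orion), (33, 10, 19, 28, Vega), (33, 10, 19, 28, Zephyr), (38, 1, 8, 28, Gamma), (38, 1, 8, 28, Orion), (38, 1, 8, 28, Vega), (38, 1, 8, 28, Zephyr), (8, 24, 27, 28, Gamma), (8, 24, 27, 28, Orion), (8, 24, 27, 28, Vega), (8, 24, 27, 28, Zephyr)}
π[pid, qty, cid]: project onto (pid, qty, cid) (18 duplicate(s) eliminated) → {(1, 8, 28), (10, 19, 28), (18, 6, 39), (24, 27, 28), (3, 8, 28), (38, 12, 28), (8, 9, 28), (9, 9, 39)}
Selection qty ≥ 12: {(10, 19, 28), (24, 27, 28), (38, 12, 28)}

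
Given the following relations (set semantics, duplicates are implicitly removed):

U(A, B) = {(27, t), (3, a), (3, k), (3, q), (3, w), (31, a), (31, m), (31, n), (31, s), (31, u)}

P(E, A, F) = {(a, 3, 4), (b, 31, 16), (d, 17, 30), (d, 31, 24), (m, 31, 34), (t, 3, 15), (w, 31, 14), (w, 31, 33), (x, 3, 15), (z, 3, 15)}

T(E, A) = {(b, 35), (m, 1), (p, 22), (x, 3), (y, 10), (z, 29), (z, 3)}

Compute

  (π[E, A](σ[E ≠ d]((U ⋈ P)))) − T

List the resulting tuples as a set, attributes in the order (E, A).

Joining U and P on A yields {(3, a, a, 4), (3, a, t, 15), (3, a, x, 15), (3, a, z, 15), (3, k, a, 4), (3, k, t, 15), (3, k, x, 15), (3, k, z, 15), (3, q, a, 4), (3, q, t, 15), (3, q, x, 15), (3, q, z, 15), (3, w, a, 4), (3, w, t, 15), (3, w, x, 15), (3, w, z, 15), (31, a, b, 16), (31, a, d, 24), (31, a, m, 34), (31, a, w, 14), (31, a, w, 33), (31, m, b, 16), (31, m, d, 24), (31, m, m, 34), (31, m, w, 14), (31, m, w, 33), (31, n, b, 16), (31, n, d, 24), (31, n, m, 34), (31, n, w, 14), (31, n, w, 33), (31, s, b, 16), (31, s, d, 24), (31, s, m, 34), (31, s, w, 14), (31, s, w, 33), (31, u, b, 16), (31, u, d, 24), (31, u, m, 34), (31, u, w, 14), (31, u, w, 33)}.
Filtering on E ≠ d leaves {(3, a, a, 4), (3, a, t, 15), (3, a, x, 15), (3, a, z, 15), (3, k, a, 4), (3, k, t, 15), (3, k, x, 15), (3, k, z, 15), (3, q, a, 4), (3, q, t, 15), (3, q, x, 15), (3, q, z, 15), (3, w, a, 4), (3, w, t, 15), (3, w, x, 15), (3, w, z, 15), (31, a, b, 16), (31, a, m, 34), (31, a, w, 14), (31, a, w, 33), (31, m, b, 16), (31, m, m, 34), (31, m, w, 14), (31, m, w, 33), (31, n, b, 16), (31, n, m, 34), (31, n, w, 14), (31, n, w, 33), (31, s, b, 16), (31, s, m, 34), (31, s, w, 14), (31, s, w, 33), (31, u, b, 16), (31, u, m, 34), (31, u, w, 14), (31, u, w, 33)}.
π[E, A]: project onto (E, A) (29 duplicate(s) eliminated) → {(a, 3), (b, 31), (m, 31), (t, 3), (w, 31), (x, 3), (z, 3)}
Taking the difference: {(a, 3), (b, 31), (m, 31), (t, 3), (w, 31)}

{(a, 3), (b, 31), (m, 31), (t, 3), (w, 31)}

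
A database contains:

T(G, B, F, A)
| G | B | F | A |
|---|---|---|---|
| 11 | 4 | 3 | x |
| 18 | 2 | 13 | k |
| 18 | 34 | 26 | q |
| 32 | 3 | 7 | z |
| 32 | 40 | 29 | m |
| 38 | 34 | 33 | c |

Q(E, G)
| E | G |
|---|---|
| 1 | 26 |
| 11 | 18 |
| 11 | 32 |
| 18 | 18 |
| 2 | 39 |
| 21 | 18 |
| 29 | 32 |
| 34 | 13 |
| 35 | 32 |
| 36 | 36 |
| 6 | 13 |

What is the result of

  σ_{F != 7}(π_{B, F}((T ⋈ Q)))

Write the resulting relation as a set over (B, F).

{(2, 13), (34, 26), (40, 29)}

T ⋈ Q (natural join on G): {(18, 2, 13, k, 11), (18, 2, 13, k, 18), (18, 2, 13, k, 21), (18, 34, 26, q, 11), (18, 34, 26, q, 18), (18, 34, 26, q, 21), (32, 3, 7, z, 11), (32, 3, 7, z, 29), (32, 3, 7, z, 35), (32, 40, 29, m, 11), (32, 40, 29, m, 29), (32, 40, 29, m, 35)}
π[B, F]: project onto (B, F) (8 duplicate(s) eliminated) → {(2, 13), (3, 7), (34, 26), (40, 29)}
Apply σ_{F != 7}; surviving tuples: {(2, 13), (34, 26), (40, 29)}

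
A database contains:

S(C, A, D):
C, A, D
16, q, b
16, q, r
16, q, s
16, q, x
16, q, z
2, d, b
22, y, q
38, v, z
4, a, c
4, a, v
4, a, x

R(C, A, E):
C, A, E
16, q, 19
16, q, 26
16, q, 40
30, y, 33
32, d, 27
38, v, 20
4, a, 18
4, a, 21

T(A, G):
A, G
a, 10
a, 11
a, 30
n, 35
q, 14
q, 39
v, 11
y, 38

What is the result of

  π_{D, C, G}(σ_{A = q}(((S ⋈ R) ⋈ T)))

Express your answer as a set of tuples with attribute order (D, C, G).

Natural join on C, A: {(16, q, b, 19), (16, q, b, 26), (16, q, b, 40), (16, q, r, 19), (16, q, r, 26), (16, q, r, 40), (16, q, s, 19), (16, q, s, 26), (16, q, s, 40), (16, q, x, 19), (16, q, x, 26), (16, q, x, 40), (16, q, z, 19), (16, q, z, 26), (16, q, z, 40), (38, v, z, 20), (4, a, c, 18), (4, a, c, 21), (4, a, v, 18), (4, a, v, 21), (4, a, x, 18), (4, a, x, 21)}
Natural join on A: {(16, q, b, 19, 14), (16, q, b, 19, 39), (16, q, b, 26, 14), (16, q, b, 26, 39), (16, q, b, 40, 14), (16, q, b, 40, 39), (16, q, r, 19, 14), (16, q, r, 19, 39), (16, q, r, 26, 14), (16, q, r, 26, 39), (16, q, r, 40, 14), (16, q, r, 40, 39), (16, q, s, 19, 14), (16, q, s, 19, 39), (16, q, s, 26, 14), (16, q, s, 26, 39), (16, q, s, 40, 14), (16, q, s, 40, 39), (16, q, x, 19, 14), (16, q, x, 19, 39), (16, q, x, 26, 14), (16, q, x, 26, 39), (16, q, x, 40, 14), (16, q, x, 40, 39), (16, q, z, 19, 14), (16, q, z, 19, 39), (16, q, z, 26, 14), (16, q, z, 26, 39), (16, q, z, 40, 14), (16, q, z, 40, 39), (38, v, z, 20, 11), (4, a, c, 18, 10), (4, a, c, 18, 11), (4, a, c, 18, 30), (4, a, c, 21, 10), (4, a, c, 21, 11), (4, a, c, 21, 30), (4, a, v, 18, 10), (4, a, v, 18, 11), (4, a, v, 18, 30), (4, a, v, 21, 10), (4, a, v, 21, 11), (4, a, v, 21, 30), (4, a, x, 18, 10), (4, a, x, 18, 11), (4, a, x, 18, 30), (4, a, x, 21, 10), (4, a, x, 21, 11), (4, a, x, 21, 30)}
σ[A = q]: keep tuples satisfying A = q → {(16, q, b, 19, 14), (16, q, b, 19, 39), (16, q, b, 26, 14), (16, q, b, 26, 39), (16, q, b, 40, 14), (16, q, b, 40, 39), (16, q, r, 19, 14), (16, q, r, 19, 39), (16, q, r, 26, 14), (16, q, r, 26, 39), (16, q, r, 40, 14), (16, q, r, 40, 39), (16, q, s, 19, 14), (16, q, s, 19, 39), (16, q, s, 26, 14), (16, q, s, 26, 39), (16, q, s, 40, 14), (16, q, s, 40, 39), (16, q, x, 19, 14), (16, q, x, 19, 39), (16, q, x, 26, 14), (16, q, x, 26, 39), (16, q, x, 40, 14), (16, q, x, 40, 39), (16, q, z, 19, 14), (16, q, z, 19, 39), (16, q, z, 26, 14), (16, q, z, 26, 39), (16, q, z, 40, 14), (16, q, z, 40, 39)}
π[D, C, G]: project onto (D, C, G) (20 duplicate(s) eliminated) → {(b, 16, 14), (b, 16, 39), (r, 16, 14), (r, 16, 39), (s, 16, 14), (s, 16, 39), (x, 16, 14), (x, 16, 39), (z, 16, 14), (z, 16, 39)}

{(b, 16, 14), (b, 16, 39), (r, 16, 14), (r, 16, 39), (s, 16, 14), (s, 16, 39), (x, 16, 14), (x, 16, 39), (z, 16, 14), (z, 16, 39)}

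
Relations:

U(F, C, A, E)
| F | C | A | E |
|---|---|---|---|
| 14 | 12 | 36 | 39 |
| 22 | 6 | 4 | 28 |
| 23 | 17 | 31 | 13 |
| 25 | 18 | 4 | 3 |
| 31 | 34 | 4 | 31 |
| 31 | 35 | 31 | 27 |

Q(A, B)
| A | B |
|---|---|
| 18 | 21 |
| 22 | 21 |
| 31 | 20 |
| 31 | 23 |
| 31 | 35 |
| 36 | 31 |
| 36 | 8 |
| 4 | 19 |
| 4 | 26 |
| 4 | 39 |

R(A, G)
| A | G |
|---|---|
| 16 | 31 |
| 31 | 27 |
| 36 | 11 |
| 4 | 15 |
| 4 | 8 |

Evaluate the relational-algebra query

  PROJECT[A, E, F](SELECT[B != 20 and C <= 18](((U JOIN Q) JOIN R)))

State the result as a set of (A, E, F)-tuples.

{(31, 13, 23), (36, 39, 14), (4, 28, 22), (4, 3, 25)}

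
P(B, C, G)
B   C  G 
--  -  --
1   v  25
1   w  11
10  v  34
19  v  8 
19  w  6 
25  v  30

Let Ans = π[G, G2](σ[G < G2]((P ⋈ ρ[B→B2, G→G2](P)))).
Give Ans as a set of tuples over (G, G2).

{(25, 30), (25, 34), (30, 34), (6, 11), (8, 25), (8, 30), (8, 34)}

ρ[B→B2, G→G2]: schema becomes (B2, C, G2); tuples unchanged.
Natural join on C: {(1, v, 25, 1, 25), (1, v, 25, 10, 34), (1, v, 25, 19, 8), (1, v, 25, 25, 30), (1, w, 11, 1, 11), (1, w, 11, 19, 6), (10, v, 34, 1, 25), (10, v, 34, 10, 34), (10, v, 34, 19, 8), (10, v, 34, 25, 30), (19, v, 8, 1, 25), (19, v, 8, 10, 34), (19, v, 8, 19, 8), (19, v, 8, 25, 30), (19, w, 6, 1, 11), (19, w, 6, 19, 6), (25, v, 30, 1, 25), (25, v, 30, 10, 34), (25, v, 30, 19, 8), (25, v, 30, 25, 30)}
σ[G < G2]: keep tuples satisfying G < G2 → {(1, v, 25, 10, 34), (1, v, 25, 25, 30), (19, v, 8, 1, 25), (19, v, 8, 10, 34), (19, v, 8, 25, 30), (19, w, 6, 1, 11), (25, v, 30, 10, 34)}
Keep only column(s) G, G2: {(25, 30), (25, 34), (30, 34), (6, 11), (8, 25), (8, 30), (8, 34)}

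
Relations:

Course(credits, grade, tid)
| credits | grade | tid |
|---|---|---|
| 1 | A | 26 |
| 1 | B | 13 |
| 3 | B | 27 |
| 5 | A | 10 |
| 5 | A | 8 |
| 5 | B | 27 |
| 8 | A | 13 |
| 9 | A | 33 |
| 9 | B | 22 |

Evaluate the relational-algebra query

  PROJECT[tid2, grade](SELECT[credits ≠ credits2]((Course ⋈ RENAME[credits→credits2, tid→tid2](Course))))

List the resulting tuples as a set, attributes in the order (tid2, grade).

ρ[credits→credits2, tid→tid2]: schema becomes (credits2, grade, tid2); tuples unchanged.
Joining Course and RENAME[credits→credits2, tid→tid2](Course) on grade yields {(1, A, 26, 1, 26), (1, A, 26, 5, 10), (1, A, 26, 5, 8), (1, A, 26, 8, 13), (1, A, 26, 9, 33), (1, B, 13, 1, 13), (1, B, 13, 3, 27), (1, B, 13, 5, 27), (1, B, 13, 9, 22), (3, B, 27, 1, 13), (3, B, 27, 3, 27), (3, B, 27, 5, 27), (3, B, 27, 9, 22), (5, A, 10, 1, 26), (5, A, 10, 5, 10), (5, A, 10, 5, 8), (5, A, 10, 8, 13), (5, A, 10, 9, 33), (5, A, 8, 1, 26), (5, A, 8, 5, 10), (5, A, 8, 5, 8), (5, A, 8, 8, 13), (5, A, 8, 9, 33), (5, B, 27, 1, 13), (5, B, 27, 3, 27), (5, B, 27, 5, 27), (5, B, 27, 9, 22), (8, A, 13, 1, 26), (8, A, 13, 5, 10), (8, A, 13, 5, 8), (8, A, 13, 8, 13), (8, A, 13, 9, 33), (9, A, 33, 1, 26), (9, A, 33, 5, 10), (9, A, 33, 5, 8), (9, A, 33, 8, 13), (9, A, 33, 9, 33), (9, B, 22, 1, 13), (9, B, 22, 3, 27), (9, B, 22, 5, 27), (9, B, 22, 9, 22)}.
Selection credits ≠ credits2: {(1, A, 26, 5, 10), (1, A, 26, 5, 8), (1, A, 26, 8, 13), (1, A, 26, 9, 33), (1, B, 13, 3, 27), (1, B, 13, 5, 27), (1, B, 13, 9, 22), (3, B, 27, 1, 13), (3, B, 27, 5, 27), (3, B, 27, 9, 22), (5, A, 10, 1, 26), (5, A, 10, 8, 13), (5, A, 10, 9, 33), (5, A, 8, 1, 26), (5, A, 8, 8, 13), (5, A, 8, 9, 33), (5, B, 27, 1, 13), (5, B, 27, 3, 27), (5, B, 27, 9, 22), (8, A, 13, 1, 26), (8, A, 13, 5, 10), (8, A, 13, 5, 8), (8, A, 13, 9, 33), (9, A, 33, 1, 26), (9, A, 33, 5, 10), (9, A, 33, 5, 8), (9, A, 33, 8, 13), (9, B, 22, 1, 13), (9, B, 22, 3, 27), (9, B, 22, 5, 27)}
Keep only column(s) tid2, grade (22 duplicate(s) eliminated): {(10, A), (13, A), (13, B), (22, B), (26, A), (27, B), (33, A), (8, A)}

{(10, A), (13, A), (13, B), (22, B), (26, A), (27, B), (33, A), (8, A)}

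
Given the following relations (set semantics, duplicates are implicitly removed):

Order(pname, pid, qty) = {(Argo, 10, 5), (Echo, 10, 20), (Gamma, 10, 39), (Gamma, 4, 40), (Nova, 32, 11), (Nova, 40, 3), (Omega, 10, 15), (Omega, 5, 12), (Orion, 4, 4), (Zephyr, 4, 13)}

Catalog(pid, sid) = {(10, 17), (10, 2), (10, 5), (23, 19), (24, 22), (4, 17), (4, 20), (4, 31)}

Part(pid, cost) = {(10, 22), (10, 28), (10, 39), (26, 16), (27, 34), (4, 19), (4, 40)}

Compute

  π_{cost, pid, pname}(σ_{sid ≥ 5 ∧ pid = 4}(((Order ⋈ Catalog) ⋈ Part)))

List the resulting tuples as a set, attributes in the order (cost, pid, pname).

Natural join on pid: {(Argo, 10, 5, 17), (Argo, 10, 5, 2), (Argo, 10, 5, 5), (Echo, 10, 20, 17), (Echo, 10, 20, 2), (Echo, 10, 20, 5), (Gamma, 10, 39, 17), (Gamma, 10, 39, 2), (Gamma, 10, 39, 5), (Gamma, 4, 40, 17), (Gamma, 4, 40, 20), (Gamma, 4, 40, 31), (Omega, 10, 15, 17), (Omega, 10, 15, 2), (Omega, 10, 15, 5), (Orion, 4, 4, 17), (Orion, 4, 4, 20), (Orion, 4, 4, 31), (Zephyr, 4, 13, 17), (Zephyr, 4, 13, 20), (Zephyr, 4, 13, 31)}
Natural join on pid: {(Argo, 10, 5, 17, 22), (Argo, 10, 5, 17, 28), (Argo, 10, 5, 17, 39), (Argo, 10, 5, 2, 22), (Argo, 10, 5, 2, 28), (Argo, 10, 5, 2, 39), (Argo, 10, 5, 5, 22), (Argo, 10, 5, 5, 28), (Argo, 10, 5, 5, 39), (Echo, 10, 20, 17, 22), (Echo, 10, 20, 17, 28), (Echo, 10, 20, 17, 39), (Echo, 10, 20, 2, 22), (Echo, 10, 20, 2, 28), (Echo, 10, 20, 2, 39), (Echo, 10, 20, 5, 22), (Echo, 10, 20, 5, 28), (Echo, 10, 20, 5, 39), (Gamma, 10, 39, 17, 22), (Gamma, 10, 39, 17, 28), (Gamma, 10, 39, 17, 39), (Gamma, 10, 39, 2, 22), (Gamma, 10, 39, 2, 28), (Gamma, 10, 39, 2, 39), (Gamma, 10, 39, 5, 22), (Gamma, 10, 39, 5, 28), (Gamma, 10, 39, 5, 39), (Gamma, 4, 40, 17, 19), (Gamma, 4, 40, 17, 40), (Gamma, 4, 40, 20, 19), (Gamma, 4, 40, 20, 40), (Gamma, 4, 40, 31, 19), (Gamma, 4, 40, 31, 40), (Omega, 10, 15, 17, 22), (Omega, 10, 15, 17, 28), (Omega, 10, 15, 17, 39), (Omega, 10, 15, 2, 22), (Omega, 10, 15, 2, 28), (Omega, 10, 15, 2, 39), (Omega, 10, 15, 5, 22), (Omega, 10, 15, 5, 28), (Omega, 10, 15, 5, 39), (Orion, 4, 4, 17, 19), (Orion, 4, 4, 17, 40), (Orion, 4, 4, 20, 19), (Orion, 4, 4, 20, 40), (Orion, 4, 4, 31, 19), (Orion, 4, 4, 31, 40), (Zephyr, 4, 13, 17, 19), (Zephyr, 4, 13, 17, 40), (Zephyr, 4, 13, 20, 19), (Zephyr, 4, 13, 20, 40), (Zephyr, 4, 13, 31, 19), (Zephyr, 4, 13, 31, 40)}
Selection sid ≥ 5 ∧ pid = 4: {(Gamma, 4, 40, 17, 19), (Gamma, 4, 40, 17, 40), (Gamma, 4, 40, 20, 19), (Gamma, 4, 40, 20, 40), (Gamma, 4, 40, 31, 19), (Gamma, 4, 40, 31, 40), (Orion, 4, 4, 17, 19), (Orion, 4, 4, 17, 40), (Orion, 4, 4, 20, 19), (Orion, 4, 4, 20, 40), (Orion, 4, 4, 31, 19), (Orion, 4, 4, 31, 40), (Zephyr, 4, 13, 17, 19), (Zephyr, 4, 13, 17, 40), (Zephyr, 4, 13, 20, 19), (Zephyr, 4, 13, 20, 40), (Zephyr, 4, 13, 31, 19), (Zephyr, 4, 13, 31, 40)}
Keep only column(s) cost, pid, pname (12 duplicate(s) eliminated): {(19, 4, Gamma), (19, 4, Orion), (19, 4, Zephyr), (40, 4, Gamma), (40, 4, Orion), (40, 4, Zephyr)}

{(19, 4, Gamma), (19, 4, Orion), (19, 4, Zephyr), (40, 4, Gamma), (40, 4, Orion), (40, 4, Zephyr)}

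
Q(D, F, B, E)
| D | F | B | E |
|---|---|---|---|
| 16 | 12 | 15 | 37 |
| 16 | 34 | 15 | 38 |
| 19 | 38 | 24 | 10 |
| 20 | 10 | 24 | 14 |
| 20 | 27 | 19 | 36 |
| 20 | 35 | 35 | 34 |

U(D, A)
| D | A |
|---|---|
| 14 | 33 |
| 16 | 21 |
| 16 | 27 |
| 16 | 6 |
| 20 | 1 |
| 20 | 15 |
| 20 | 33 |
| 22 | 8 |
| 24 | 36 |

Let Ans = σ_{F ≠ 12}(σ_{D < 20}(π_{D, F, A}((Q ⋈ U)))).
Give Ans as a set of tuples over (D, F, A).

Joining Q and U on D yields {(16, 12, 15, 37, 21), (16, 12, 15, 37, 27), (16, 12, 15, 37, 6), (16, 34, 15, 38, 21), (16, 34, 15, 38, 27), (16, 34, 15, 38, 6), (20, 10, 24, 14, 1), (20, 10, 24, 14, 15), (20, 10, 24, 14, 33), (20, 27, 19, 36, 1), (20, 27, 19, 36, 15), (20, 27, 19, 36, 33), (20, 35, 35, 34, 1), (20, 35, 35, 34, 15), (20, 35, 35, 34, 33)}.
Projecting to D, F, A: {(16, 12, 21), (16, 12, 27), (16, 12, 6), (16, 34, 21), (16, 34, 27), (16, 34, 6), (20, 10, 1), (20, 10, 15), (20, 10, 33), (20, 27, 1), (20, 27, 15), (20, 27, 33), (20, 35, 1), (20, 35, 15), (20, 35, 33)}
Apply σ_{D < 20}; surviving tuples: {(16, 12, 21), (16, 12, 27), (16, 12, 6), (16, 34, 21), (16, 34, 27), (16, 34, 6)}
Apply σ_{F ≠ 12}; surviving tuples: {(16, 34, 21), (16, 34, 27), (16, 34, 6)}

{(16, 34, 21), (16, 34, 27), (16, 34, 6)}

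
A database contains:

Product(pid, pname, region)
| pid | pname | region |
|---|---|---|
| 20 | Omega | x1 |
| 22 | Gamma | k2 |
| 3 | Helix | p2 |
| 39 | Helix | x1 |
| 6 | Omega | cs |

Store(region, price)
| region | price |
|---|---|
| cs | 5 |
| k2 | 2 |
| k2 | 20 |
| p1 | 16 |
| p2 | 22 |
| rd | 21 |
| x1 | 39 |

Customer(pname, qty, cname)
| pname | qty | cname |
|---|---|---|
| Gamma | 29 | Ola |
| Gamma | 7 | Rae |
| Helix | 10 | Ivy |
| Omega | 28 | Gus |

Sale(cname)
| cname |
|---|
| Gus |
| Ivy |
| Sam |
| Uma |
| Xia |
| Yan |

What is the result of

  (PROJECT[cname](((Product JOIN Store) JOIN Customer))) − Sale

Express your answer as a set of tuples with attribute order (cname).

{Ola, Rae}

Product ⋈ Store (natural join on region): {(20, Omega, x1, 39), (22, Gamma, k2, 2), (22, Gamma, k2, 20), (3, Helix, p2, 22), (39, Helix, x1, 39), (6, Omega, cs, 5)}
(Product JOIN Store) ⋈ Customer (natural join on pname): {(20, Omega, x1, 39, 28, Gus), (22, Gamma, k2, 2, 29, Ola), (22, Gamma, k2, 2, 7, Rae), (22, Gamma, k2, 20, 29, Ola), (22, Gamma, k2, 20, 7, Rae), (3, Helix, p2, 22, 10, Ivy), (39, Helix, x1, 39, 10, Ivy), (6, Omega, cs, 5, 28, Gus)}
Keep only column(s) cname (4 duplicate(s) eliminated): {Gus, Ivy, Ola, Rae}
Set difference of the two operands is {Ola, Rae}.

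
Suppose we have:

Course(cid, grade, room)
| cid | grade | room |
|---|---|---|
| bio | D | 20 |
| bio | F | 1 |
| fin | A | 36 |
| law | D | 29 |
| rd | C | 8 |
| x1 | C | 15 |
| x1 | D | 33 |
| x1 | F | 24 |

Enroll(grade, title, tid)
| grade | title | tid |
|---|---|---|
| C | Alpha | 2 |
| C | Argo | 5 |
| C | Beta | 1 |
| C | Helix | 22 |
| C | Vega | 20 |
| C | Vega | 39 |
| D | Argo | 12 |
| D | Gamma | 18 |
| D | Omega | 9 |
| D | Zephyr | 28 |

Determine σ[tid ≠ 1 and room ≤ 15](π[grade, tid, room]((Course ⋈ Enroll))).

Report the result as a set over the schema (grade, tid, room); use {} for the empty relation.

Course ⋈ Enroll (natural join on grade): {(bio, D, 20, Argo, 12), (bio, D, 20, Gamma, 18), (bio, D, 20, Omega, 9), (bio, D, 20, Zephyr, 28), (law, D, 29, Argo, 12), (law, D, 29, Gamma, 18), (law, D, 29, Omega, 9), (law, D, 29, Zephyr, 28), (rd, C, 8, Alpha, 2), (rd, C, 8, Argo, 5), (rd, C, 8, Beta, 1), (rd, C, 8, Helix, 22), (rd, C, 8, Vega, 20), (rd, C, 8, Vega, 39), (x1, C, 15, Alpha, 2), (x1, C, 15, Argo, 5), (x1, C, 15, Beta, 1), (x1, C, 15, Helix, 22), (x1, C, 15, Vega, 20), (x1, C, 15, Vega, 39), (x1, D, 33, Argo, 12), (x1, D, 33, Gamma, 18), (x1, D, 33, Omega, 9), (x1, D, 33, Zephyr, 28)}
π_{grade, tid, room} gives {(C, 1, 15), (C, 1, 8), (C, 2, 15), (C, 2, 8), (C, 20, 15), (C, 20, 8), (C, 22, 15), (C, 22, 8), (C, 39, 15), (C, 39, 8), (C, 5, 15), (C, 5, 8), (D, 12, 20), (D, 12, 29), (D, 12, 33), (D, 18, 20), (D, 18, 29), (D, 18, 33), (D, 28, 20), (D, 28, 29), (D, 28, 33), (D, 9, 20), (D, 9, 29), (D, 9, 33)}.
Apply σ_{tid ≠ 1 and room ≤ 15}; surviving tuples: {(C, 2, 15), (C, 2, 8), (C, 20, 15), (C, 20, 8), (C, 22, 15), (C, 22, 8), (C, 39, 15), (C, 39, 8), (C, 5, 15), (C, 5, 8)}

{(C, 2, 15), (C, 2, 8), (C, 20, 15), (C, 20, 8), (C, 22, 15), (C, 22, 8), (C, 39, 15), (C, 39, 8), (C, 5, 15), (C, 5, 8)}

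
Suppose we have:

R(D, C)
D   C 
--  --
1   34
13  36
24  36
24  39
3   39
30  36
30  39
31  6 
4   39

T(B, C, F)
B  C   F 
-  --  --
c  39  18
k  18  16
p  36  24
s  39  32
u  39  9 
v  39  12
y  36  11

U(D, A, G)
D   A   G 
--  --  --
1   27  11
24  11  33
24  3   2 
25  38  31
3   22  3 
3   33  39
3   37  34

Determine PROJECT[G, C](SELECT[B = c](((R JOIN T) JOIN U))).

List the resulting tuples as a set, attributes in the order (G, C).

Joining R and T on C yields {(13, 36, p, 24), (13, 36, y, 11), (24, 36, p, 24), (24, 36, y, 11), (24, 39, c, 18), (24, 39, s, 32), (24, 39, u, 9), (24, 39, v, 12), (3, 39, c, 18), (3, 39, s, 32), (3, 39, u, 9), (3, 39, v, 12), (30, 36, p, 24), (30, 36, y, 11), (30, 39, c, 18), (30, 39, s, 32), (30, 39, u, 9), (30, 39, v, 12), (4, 39, c, 18), (4, 39, s, 32), (4, 39, u, 9), (4, 39, v, 12)}.
Joining (R JOIN T) and U on D yields {(24, 36, p, 24, 11, 33), (24, 36, p, 24, 3, 2), (24, 36, y, 11, 11, 33), (24, 36, y, 11, 3, 2), (24, 39, c, 18, 11, 33), (24, 39, c, 18, 3, 2), (24, 39, s, 32, 11, 33), (24, 39, s, 32, 3, 2), (24, 39, u, 9, 11, 33), (24, 39, u, 9, 3, 2), (24, 39, v, 12, 11, 33), (24, 39, v, 12, 3, 2), (3, 39, c, 18, 22, 3), (3, 39, c, 18, 33, 39), (3, 39, c, 18, 37, 34), (3, 39, s, 32, 22, 3), (3, 39, s, 32, 33, 39), (3, 39, s, 32, 37, 34), (3, 39, u, 9, 22, 3), (3, 39, u, 9, 33, 39), (3, 39, u, 9, 37, 34), (3, 39, v, 12, 22, 3), (3, 39, v, 12, 33, 39), (3, 39, v, 12, 37, 34)}.
σ[B = c]: keep tuples satisfying B = c → {(24, 39, c, 18, 11, 33), (24, 39, c, 18, 3, 2), (3, 39, c, 18, 22, 3), (3, 39, c, 18, 33, 39), (3, 39, c, 18, 37, 34)}
Keep only column(s) G, C: {(2, 39), (3, 39), (33, 39), (34, 39), (39, 39)}

{(2, 39), (3, 39), (33, 39), (34, 39), (39, 39)}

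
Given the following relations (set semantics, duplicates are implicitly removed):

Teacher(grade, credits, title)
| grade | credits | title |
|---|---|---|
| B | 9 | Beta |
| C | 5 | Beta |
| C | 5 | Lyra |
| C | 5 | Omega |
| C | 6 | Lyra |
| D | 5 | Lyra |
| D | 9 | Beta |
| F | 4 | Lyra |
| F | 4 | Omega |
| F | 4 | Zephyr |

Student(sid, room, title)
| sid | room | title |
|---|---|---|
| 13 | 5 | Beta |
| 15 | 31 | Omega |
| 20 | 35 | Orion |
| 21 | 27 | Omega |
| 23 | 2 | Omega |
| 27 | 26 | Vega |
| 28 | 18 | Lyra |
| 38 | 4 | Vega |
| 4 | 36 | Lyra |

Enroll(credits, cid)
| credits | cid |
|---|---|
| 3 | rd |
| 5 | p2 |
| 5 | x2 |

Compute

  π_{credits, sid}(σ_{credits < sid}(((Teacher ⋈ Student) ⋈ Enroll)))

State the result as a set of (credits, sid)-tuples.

{(5, 13), (5, 15), (5, 21), (5, 23), (5, 28)}

Teacher ⋈ Student (natural join on title): {(B, 9, Beta, 13, 5), (C, 5, Beta, 13, 5), (C, 5, Lyra, 28, 18), (C, 5, Lyra, 4, 36), (C, 5, Omega, 15, 31), (C, 5, Omega, 21, 27), (C, 5, Omega, 23, 2), (C, 6, Lyra, 28, 18), (C, 6, Lyra, 4, 36), (D, 5, Lyra, 28, 18), (D, 5, Lyra, 4, 36), (D, 9, Beta, 13, 5), (F, 4, Lyra, 28, 18), (F, 4, Lyra, 4, 36), (F, 4, Omega, 15, 31), (F, 4, Omega, 21, 27), (F, 4, Omega, 23, 2)}
(Teacher ⋈ Student) ⋈ Enroll (natural join on credits): {(C, 5, Beta, 13, 5, p2), (C, 5, Beta, 13, 5, x2), (C, 5, Lyra, 28, 18, p2), (C, 5, Lyra, 28, 18, x2), (C, 5, Lyra, 4, 36, p2), (C, 5, Lyra, 4, 36, x2), (C, 5, Omega, 15, 31, p2), (C, 5, Omega, 15, 31, x2), (C, 5, Omega, 21, 27, p2), (C, 5, Omega, 21, 27, x2), (C, 5, Omega, 23, 2, p2), (C, 5, Omega, 23, 2, x2), (D, 5, Lyra, 28, 18, p2), (D, 5, Lyra, 28, 18, x2), (D, 5, Lyra, 4, 36, p2), (D, 5, Lyra, 4, 36, x2)}
Selection credits < sid: {(C, 5, Beta, 13, 5, p2), (C, 5, Beta, 13, 5, x2), (C, 5, Lyra, 28, 18, p2), (C, 5, Lyra, 28, 18, x2), (C, 5, Omega, 15, 31, p2), (C, 5, Omega, 15, 31, x2), (C, 5, Omega, 21, 27, p2), (C, 5, Omega, 21, 27, x2), (C, 5, Omega, 23, 2, p2), (C, 5, Omega, 23, 2, x2), (D, 5, Lyra, 28, 18, p2), (D, 5, Lyra, 28, 18, x2)}
Keep only column(s) credits, sid (7 duplicate(s) eliminated): {(5, 13), (5, 15), (5, 21), (5, 23), (5, 28)}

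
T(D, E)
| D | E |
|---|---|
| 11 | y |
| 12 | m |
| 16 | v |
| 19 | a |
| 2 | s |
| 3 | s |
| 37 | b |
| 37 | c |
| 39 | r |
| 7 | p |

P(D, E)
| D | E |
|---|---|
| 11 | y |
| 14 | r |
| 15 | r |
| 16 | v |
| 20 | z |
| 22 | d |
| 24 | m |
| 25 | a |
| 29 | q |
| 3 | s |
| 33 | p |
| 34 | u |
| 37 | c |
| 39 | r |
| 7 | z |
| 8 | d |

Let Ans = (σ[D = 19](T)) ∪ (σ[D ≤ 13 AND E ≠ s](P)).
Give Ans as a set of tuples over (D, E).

{(11, y), (19, a), (7, z), (8, d)}

Apply σ_{D = 19}; surviving tuples: {(19, a)}
Apply σ_{D ≤ 13 AND E ≠ s}; surviving tuples: {(11, y), (7, z), (8, d)}
Union: {(19, a)} with {(11, y), (7, z), (8, d)} → {(11, y), (19, a), (7, z), (8, d)}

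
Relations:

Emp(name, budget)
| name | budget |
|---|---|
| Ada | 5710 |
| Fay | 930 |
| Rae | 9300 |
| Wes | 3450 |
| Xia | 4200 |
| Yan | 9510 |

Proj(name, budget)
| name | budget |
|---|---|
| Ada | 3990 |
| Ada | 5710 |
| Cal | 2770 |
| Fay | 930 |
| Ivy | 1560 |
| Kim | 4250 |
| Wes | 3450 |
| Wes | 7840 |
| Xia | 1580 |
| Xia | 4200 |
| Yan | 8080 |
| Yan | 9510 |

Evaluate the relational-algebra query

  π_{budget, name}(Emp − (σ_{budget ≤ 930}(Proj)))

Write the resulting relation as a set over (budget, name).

Apply σ_{budget ≤ 930}; surviving tuples: {(Fay, 930)}
Difference: {(Ada, 5710), (Fay, 930), (Rae, 9300), (Wes, 3450), (Xia, 4200), (Yan, 9510)} with {(Fay, 930)} → {(Ada, 5710), (Rae, 9300), (Wes, 3450), (Xia, 4200), (Yan, 9510)}
Keep only column(s) budget, name: {(3450, Wes), (4200, Xia), (5710, Ada), (9300, Rae), (9510, Yan)}

{(3450, Wes), (4200, Xia), (5710, Ada), (9300, Rae), (9510, Yan)}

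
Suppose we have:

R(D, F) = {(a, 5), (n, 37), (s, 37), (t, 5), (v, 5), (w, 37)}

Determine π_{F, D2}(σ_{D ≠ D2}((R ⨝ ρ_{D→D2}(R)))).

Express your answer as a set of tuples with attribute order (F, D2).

{(37, n), (37, s), (37, w), (5, a), (5, t), (5, v)}

ρ[D→D2]: schema becomes (D2, F); tuples unchanged.
Joining R and ρ_{D→D2}(R) on F yields {(a, 5, a), (a, 5, t), (a, 5, v), (n, 37, n), (n, 37, s), (n, 37, w), (s, 37, n), (s, 37, s), (s, 37, w), (t, 5, a), (t, 5, t), (t, 5, v), (v, 5, a), (v, 5, t), (v, 5, v), (w, 37, n), (w, 37, s), (w, 37, w)}.
Apply σ_{D ≠ D2}; surviving tuples: {(a, 5, t), (a, 5, v), (n, 37, s), (n, 37, w), (s, 37, n), (s, 37, w), (t, 5, a), (t, 5, v), (v, 5, a), (v, 5, t), (w, 37, n), (w, 37, s)}
π_{F, D2} gives {(37, n), (37, s), (37, w), (5, a), (5, t), (5, v)} (6 duplicate(s) eliminated).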